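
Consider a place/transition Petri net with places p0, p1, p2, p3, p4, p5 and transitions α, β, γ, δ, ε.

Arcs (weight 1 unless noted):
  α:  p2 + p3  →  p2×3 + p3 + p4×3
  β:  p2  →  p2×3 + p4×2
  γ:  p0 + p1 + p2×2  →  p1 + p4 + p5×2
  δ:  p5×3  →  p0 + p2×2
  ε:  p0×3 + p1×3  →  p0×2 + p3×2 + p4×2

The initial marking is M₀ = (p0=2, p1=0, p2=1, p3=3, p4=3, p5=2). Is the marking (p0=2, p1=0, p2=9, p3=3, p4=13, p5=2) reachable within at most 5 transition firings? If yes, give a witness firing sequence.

YES — reachable via ⟨α, α, β, β⟩ (4 firings)

step 1: fire α:  (p0=2, p1=0, p2=1, p3=3, p4=3, p5=2) → (p0=2, p1=0, p2=3, p3=3, p4=6, p5=2)
step 2: fire α:  (p0=2, p1=0, p2=3, p3=3, p4=6, p5=2) → (p0=2, p1=0, p2=5, p3=3, p4=9, p5=2)
step 3: fire β:  (p0=2, p1=0, p2=5, p3=3, p4=9, p5=2) → (p0=2, p1=0, p2=7, p3=3, p4=11, p5=2)
step 4: fire β:  (p0=2, p1=0, p2=7, p3=3, p4=11, p5=2) → (p0=2, p1=0, p2=9, p3=3, p4=13, p5=2)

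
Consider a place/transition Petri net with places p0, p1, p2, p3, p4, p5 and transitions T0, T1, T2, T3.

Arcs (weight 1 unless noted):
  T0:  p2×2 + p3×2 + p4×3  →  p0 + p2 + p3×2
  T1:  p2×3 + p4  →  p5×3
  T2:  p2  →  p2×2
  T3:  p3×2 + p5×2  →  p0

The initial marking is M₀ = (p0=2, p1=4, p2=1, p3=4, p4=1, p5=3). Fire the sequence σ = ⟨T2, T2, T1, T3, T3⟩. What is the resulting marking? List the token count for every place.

step 1: fire T2:  (p0=2, p1=4, p2=1, p3=4, p4=1, p5=3) → (p0=2, p1=4, p2=2, p3=4, p4=1, p5=3)
step 2: fire T2:  (p0=2, p1=4, p2=2, p3=4, p4=1, p5=3) → (p0=2, p1=4, p2=3, p3=4, p4=1, p5=3)
step 3: fire T1:  (p0=2, p1=4, p2=3, p3=4, p4=1, p5=3) → (p0=2, p1=4, p2=0, p3=4, p4=0, p5=6)
step 4: fire T3:  (p0=2, p1=4, p2=0, p3=4, p4=0, p5=6) → (p0=3, p1=4, p2=0, p3=2, p4=0, p5=4)
step 5: fire T3:  (p0=3, p1=4, p2=0, p3=2, p4=0, p5=4) → (p0=4, p1=4, p2=0, p3=0, p4=0, p5=2)

(p0=4, p1=4, p2=0, p3=0, p4=0, p5=2)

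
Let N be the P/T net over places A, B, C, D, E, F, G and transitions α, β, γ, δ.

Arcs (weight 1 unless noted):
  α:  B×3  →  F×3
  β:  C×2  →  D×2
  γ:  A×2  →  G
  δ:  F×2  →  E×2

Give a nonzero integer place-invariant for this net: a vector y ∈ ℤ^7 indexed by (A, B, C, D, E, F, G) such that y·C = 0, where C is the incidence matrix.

y = (A:0, B:0, C:1, D:1, E:0, F:0, G:0)

Incidence matrix C (rows=places, cols=transitions):
        α    β    γ    δ
    A   0    0   -2    0
    B  -3    0    0    0
    C   0   -2    0    0
    D   0    2    0    0
    E   0    0    0    2
    F   3    0    0   -2
    G   0    0    1    0

Candidate y = [0, 0, 1, 1, 0, 0, 0]; check y·C column-wise:
  col α: 0·-3 + 1·0 + 1·0 + 0·3 = 0
  col β: 1·-2 + 1·2 = 0
  col γ: 0·-2 + 1·0 + 1·0 + 0·1 = 0
  col δ: 1·0 + 1·0 + 0·2 + 0·-2 = 0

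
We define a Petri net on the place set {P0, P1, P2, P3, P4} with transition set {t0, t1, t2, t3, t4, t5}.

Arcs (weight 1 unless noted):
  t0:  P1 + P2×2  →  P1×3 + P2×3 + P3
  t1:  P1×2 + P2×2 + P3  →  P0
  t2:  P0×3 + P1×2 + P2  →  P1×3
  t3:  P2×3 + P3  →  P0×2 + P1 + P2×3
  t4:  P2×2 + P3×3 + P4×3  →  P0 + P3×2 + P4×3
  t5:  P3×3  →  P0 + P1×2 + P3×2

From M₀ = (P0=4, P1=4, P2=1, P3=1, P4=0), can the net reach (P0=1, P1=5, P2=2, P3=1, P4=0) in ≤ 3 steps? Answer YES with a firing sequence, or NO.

NO — not reachable within 3 firings

depth 0: 1 marking
depth 1: 2 markings reached so far
depth 2: 2 markings reached so far
(frontier empty at depth 2; search complete)
target is not among the 2 markings reachable within 3 steps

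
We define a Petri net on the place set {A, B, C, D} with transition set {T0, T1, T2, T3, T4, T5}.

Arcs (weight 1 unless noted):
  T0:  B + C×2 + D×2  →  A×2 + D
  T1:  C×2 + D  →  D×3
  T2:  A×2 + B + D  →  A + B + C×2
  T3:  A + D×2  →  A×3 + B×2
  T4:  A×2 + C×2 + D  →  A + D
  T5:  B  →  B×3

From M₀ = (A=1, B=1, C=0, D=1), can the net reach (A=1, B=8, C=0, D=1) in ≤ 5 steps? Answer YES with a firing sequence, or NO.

depth 0: 1 marking
depth 1: 2 markings reached so far
depth 2: 3 markings reached so far
depth 3: 4 markings reached so far
depth 4: 5 markings reached so far
depth 5: 6 markings reached so far
target is not among the 6 markings reachable within 5 steps

NO — not reachable within 5 firings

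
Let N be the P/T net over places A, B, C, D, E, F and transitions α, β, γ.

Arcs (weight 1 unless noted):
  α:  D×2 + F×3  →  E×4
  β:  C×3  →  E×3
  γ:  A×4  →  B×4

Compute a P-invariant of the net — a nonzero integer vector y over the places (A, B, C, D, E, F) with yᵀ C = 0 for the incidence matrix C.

Incidence matrix C (rows=places, cols=transitions):
        α    β    γ
    A   0    0   -4
    B   0    0    4
    C   0   -3    0
    D  -2    0    0
    E   4    3    0
    F  -3    0    0

Candidate y = [1, 1, 0, 0, 0, 0]; check y·C column-wise:
  col α: 1·0 + 1·0 + 0·-2 + 0·4 + 0·-3 = 0
  col β: 1·0 + 1·0 + 0·-3 + 0·3 = 0
  col γ: 1·-4 + 1·4 = 0

y = (A:1, B:1, C:0, D:0, E:0, F:0)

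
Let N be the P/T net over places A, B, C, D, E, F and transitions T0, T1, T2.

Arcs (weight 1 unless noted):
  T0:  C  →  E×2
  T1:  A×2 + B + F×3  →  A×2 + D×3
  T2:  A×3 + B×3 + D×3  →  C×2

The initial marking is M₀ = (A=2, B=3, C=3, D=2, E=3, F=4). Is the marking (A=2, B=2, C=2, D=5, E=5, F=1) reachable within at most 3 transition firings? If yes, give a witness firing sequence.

YES — reachable via ⟨T0, T1⟩ (2 firings)

step 1: fire T0:  (A=2, B=3, C=3, D=2, E=3, F=4) → (A=2, B=3, C=2, D=2, E=5, F=4)
step 2: fire T1:  (A=2, B=3, C=2, D=2, E=5, F=4) → (A=2, B=2, C=2, D=5, E=5, F=1)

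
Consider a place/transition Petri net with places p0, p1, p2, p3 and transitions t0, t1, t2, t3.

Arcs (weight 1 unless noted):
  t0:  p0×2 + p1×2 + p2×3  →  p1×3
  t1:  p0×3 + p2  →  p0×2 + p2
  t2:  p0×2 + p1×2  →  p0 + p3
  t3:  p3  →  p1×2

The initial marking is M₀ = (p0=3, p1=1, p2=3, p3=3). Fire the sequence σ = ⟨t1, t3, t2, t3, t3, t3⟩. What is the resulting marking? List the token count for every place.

step 1: fire t1:  (p0=3, p1=1, p2=3, p3=3) → (p0=2, p1=1, p2=3, p3=3)
step 2: fire t3:  (p0=2, p1=1, p2=3, p3=3) → (p0=2, p1=3, p2=3, p3=2)
step 3: fire t2:  (p0=2, p1=3, p2=3, p3=2) → (p0=1, p1=1, p2=3, p3=3)
step 4: fire t3:  (p0=1, p1=1, p2=3, p3=3) → (p0=1, p1=3, p2=3, p3=2)
step 5: fire t3:  (p0=1, p1=3, p2=3, p3=2) → (p0=1, p1=5, p2=3, p3=1)
step 6: fire t3:  (p0=1, p1=5, p2=3, p3=1) → (p0=1, p1=7, p2=3, p3=0)

(p0=1, p1=7, p2=3, p3=0)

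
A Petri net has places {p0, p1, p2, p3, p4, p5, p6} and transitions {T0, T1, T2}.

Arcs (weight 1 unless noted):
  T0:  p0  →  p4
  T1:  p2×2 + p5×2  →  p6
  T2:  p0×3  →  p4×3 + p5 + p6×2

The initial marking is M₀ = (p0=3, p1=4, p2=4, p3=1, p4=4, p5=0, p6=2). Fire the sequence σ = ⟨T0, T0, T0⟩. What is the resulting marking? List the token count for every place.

(p0=0, p1=4, p2=4, p3=1, p4=7, p5=0, p6=2)

step 1: fire T0:  (p0=3, p1=4, p2=4, p3=1, p4=4, p5=0, p6=2) → (p0=2, p1=4, p2=4, p3=1, p4=5, p5=0, p6=2)
step 2: fire T0:  (p0=2, p1=4, p2=4, p3=1, p4=5, p5=0, p6=2) → (p0=1, p1=4, p2=4, p3=1, p4=6, p5=0, p6=2)
step 3: fire T0:  (p0=1, p1=4, p2=4, p3=1, p4=6, p5=0, p6=2) → (p0=0, p1=4, p2=4, p3=1, p4=7, p5=0, p6=2)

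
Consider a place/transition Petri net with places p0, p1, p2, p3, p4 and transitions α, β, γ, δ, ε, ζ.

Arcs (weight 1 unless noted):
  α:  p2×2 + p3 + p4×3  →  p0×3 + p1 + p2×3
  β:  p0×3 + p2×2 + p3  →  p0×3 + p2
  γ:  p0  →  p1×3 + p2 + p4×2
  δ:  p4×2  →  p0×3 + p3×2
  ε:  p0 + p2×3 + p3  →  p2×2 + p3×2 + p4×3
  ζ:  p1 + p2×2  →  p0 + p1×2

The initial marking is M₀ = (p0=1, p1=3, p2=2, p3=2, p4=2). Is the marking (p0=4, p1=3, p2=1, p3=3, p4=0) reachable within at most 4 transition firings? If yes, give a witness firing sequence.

YES — reachable via ⟨δ, β⟩ (2 firings)

step 1: fire δ:  (p0=1, p1=3, p2=2, p3=2, p4=2) → (p0=4, p1=3, p2=2, p3=4, p4=0)
step 2: fire β:  (p0=4, p1=3, p2=2, p3=4, p4=0) → (p0=4, p1=3, p2=1, p3=3, p4=0)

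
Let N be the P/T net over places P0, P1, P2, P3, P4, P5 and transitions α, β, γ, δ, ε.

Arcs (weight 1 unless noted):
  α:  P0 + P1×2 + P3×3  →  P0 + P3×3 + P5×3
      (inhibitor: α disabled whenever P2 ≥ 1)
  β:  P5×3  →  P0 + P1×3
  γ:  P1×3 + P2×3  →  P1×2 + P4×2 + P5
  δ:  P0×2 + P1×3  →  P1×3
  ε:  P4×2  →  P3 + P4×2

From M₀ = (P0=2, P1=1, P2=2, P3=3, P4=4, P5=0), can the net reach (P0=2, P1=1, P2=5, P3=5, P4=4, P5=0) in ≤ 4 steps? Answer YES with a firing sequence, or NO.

depth 0: 1 marking
depth 1: 2 markings reached so far
depth 2: 3 markings reached so far
depth 3: 4 markings reached so far
depth 4: 5 markings reached so far
target is not among the 5 markings reachable within 4 steps

NO — not reachable within 4 firings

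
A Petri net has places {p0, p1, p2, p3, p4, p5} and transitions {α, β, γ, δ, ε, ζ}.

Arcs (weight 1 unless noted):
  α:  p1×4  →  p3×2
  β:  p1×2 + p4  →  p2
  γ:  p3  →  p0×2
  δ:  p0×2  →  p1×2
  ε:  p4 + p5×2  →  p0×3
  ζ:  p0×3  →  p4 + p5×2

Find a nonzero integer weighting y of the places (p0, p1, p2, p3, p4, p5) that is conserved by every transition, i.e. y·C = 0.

y = (p0:1, p1:1, p2:5, p3:2, p4:3, p5:0)

Incidence matrix C (rows=places, cols=transitions):
        α    β    γ    δ    ε    ζ
   p0   0    0    2   -2    3   -3
   p1  -4   -2    0    2    0    0
   p2   0    1    0    0    0    0
   p3   2    0   -1    0    0    0
   p4   0   -1    0    0   -1    1
   p5   0    0    0    0   -2    2

Candidate y = [1, 1, 5, 2, 3, 0]; check y·C column-wise:
  col α: 1·0 + 1·-4 + 5·0 + 2·2 + 3·0 = 0
  col β: 1·0 + 1·-2 + 5·1 + 2·0 + 3·-1 = 0
  col γ: 1·2 + 1·0 + 5·0 + 2·-1 + 3·0 = 0
  col δ: 1·-2 + 1·2 + 5·0 + 2·0 + 3·0 = 0
  col ε: 1·3 + 1·0 + 5·0 + 2·0 + 3·-1 + 0·-2 = 0
  col ζ: 1·-3 + 1·0 + 5·0 + 2·0 + 3·1 + 0·2 = 0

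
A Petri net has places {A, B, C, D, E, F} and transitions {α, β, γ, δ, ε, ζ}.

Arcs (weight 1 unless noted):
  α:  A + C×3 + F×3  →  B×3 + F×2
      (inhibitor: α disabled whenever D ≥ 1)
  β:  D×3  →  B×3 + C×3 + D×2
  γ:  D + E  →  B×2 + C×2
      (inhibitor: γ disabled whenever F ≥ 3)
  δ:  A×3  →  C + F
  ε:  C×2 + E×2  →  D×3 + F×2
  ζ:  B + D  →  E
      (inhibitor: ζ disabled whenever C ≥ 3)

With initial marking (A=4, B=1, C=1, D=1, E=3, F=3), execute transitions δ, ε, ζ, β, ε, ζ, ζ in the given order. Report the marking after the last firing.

(A=1, B=1, C=1, D=3, E=2, F=8)

step 1: fire δ:  (A=4, B=1, C=1, D=1, E=3, F=3) → (A=1, B=1, C=2, D=1, E=3, F=4)
step 2: fire ε:  (A=1, B=1, C=2, D=1, E=3, F=4) → (A=1, B=1, C=0, D=4, E=1, F=6)
step 3: fire ζ:  (A=1, B=1, C=0, D=4, E=1, F=6) → (A=1, B=0, C=0, D=3, E=2, F=6)
step 4: fire β:  (A=1, B=0, C=0, D=3, E=2, F=6) → (A=1, B=3, C=3, D=2, E=2, F=6)
step 5: fire ε:  (A=1, B=3, C=3, D=2, E=2, F=6) → (A=1, B=3, C=1, D=5, E=0, F=8)
step 6: fire ζ:  (A=1, B=3, C=1, D=5, E=0, F=8) → (A=1, B=2, C=1, D=4, E=1, F=8)
step 7: fire ζ:  (A=1, B=2, C=1, D=4, E=1, F=8) → (A=1, B=1, C=1, D=3, E=2, F=8)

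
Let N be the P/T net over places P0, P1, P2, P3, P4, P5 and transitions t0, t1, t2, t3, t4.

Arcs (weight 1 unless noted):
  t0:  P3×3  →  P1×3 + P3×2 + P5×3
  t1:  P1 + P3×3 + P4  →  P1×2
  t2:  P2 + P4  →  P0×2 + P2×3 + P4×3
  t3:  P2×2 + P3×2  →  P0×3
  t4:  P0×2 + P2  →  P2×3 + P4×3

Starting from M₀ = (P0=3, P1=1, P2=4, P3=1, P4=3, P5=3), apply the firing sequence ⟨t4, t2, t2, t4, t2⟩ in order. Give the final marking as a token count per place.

(P0=5, P1=1, P2=14, P3=1, P4=15, P5=3)

step 1: fire t4:  (P0=3, P1=1, P2=4, P3=1, P4=3, P5=3) → (P0=1, P1=1, P2=6, P3=1, P4=6, P5=3)
step 2: fire t2:  (P0=1, P1=1, P2=6, P3=1, P4=6, P5=3) → (P0=3, P1=1, P2=8, P3=1, P4=8, P5=3)
step 3: fire t2:  (P0=3, P1=1, P2=8, P3=1, P4=8, P5=3) → (P0=5, P1=1, P2=10, P3=1, P4=10, P5=3)
step 4: fire t4:  (P0=5, P1=1, P2=10, P3=1, P4=10, P5=3) → (P0=3, P1=1, P2=12, P3=1, P4=13, P5=3)
step 5: fire t2:  (P0=3, P1=1, P2=12, P3=1, P4=13, P5=3) → (P0=5, P1=1, P2=14, P3=1, P4=15, P5=3)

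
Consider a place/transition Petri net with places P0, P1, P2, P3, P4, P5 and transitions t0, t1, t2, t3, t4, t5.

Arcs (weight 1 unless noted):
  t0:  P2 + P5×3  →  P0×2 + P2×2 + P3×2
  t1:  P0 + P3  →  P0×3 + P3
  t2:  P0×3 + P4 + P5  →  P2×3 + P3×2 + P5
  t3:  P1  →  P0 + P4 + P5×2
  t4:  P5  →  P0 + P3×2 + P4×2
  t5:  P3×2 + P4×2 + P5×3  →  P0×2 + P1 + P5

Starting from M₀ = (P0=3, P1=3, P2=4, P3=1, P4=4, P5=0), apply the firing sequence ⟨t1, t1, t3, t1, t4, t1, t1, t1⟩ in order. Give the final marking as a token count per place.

(P0=17, P1=2, P2=4, P3=3, P4=7, P5=1)

step 1: fire t1:  (P0=3, P1=3, P2=4, P3=1, P4=4, P5=0) → (P0=5, P1=3, P2=4, P3=1, P4=4, P5=0)
step 2: fire t1:  (P0=5, P1=3, P2=4, P3=1, P4=4, P5=0) → (P0=7, P1=3, P2=4, P3=1, P4=4, P5=0)
step 3: fire t3:  (P0=7, P1=3, P2=4, P3=1, P4=4, P5=0) → (P0=8, P1=2, P2=4, P3=1, P4=5, P5=2)
step 4: fire t1:  (P0=8, P1=2, P2=4, P3=1, P4=5, P5=2) → (P0=10, P1=2, P2=4, P3=1, P4=5, P5=2)
step 5: fire t4:  (P0=10, P1=2, P2=4, P3=1, P4=5, P5=2) → (P0=11, P1=2, P2=4, P3=3, P4=7, P5=1)
step 6: fire t1:  (P0=11, P1=2, P2=4, P3=3, P4=7, P5=1) → (P0=13, P1=2, P2=4, P3=3, P4=7, P5=1)
step 7: fire t1:  (P0=13, P1=2, P2=4, P3=3, P4=7, P5=1) → (P0=15, P1=2, P2=4, P3=3, P4=7, P5=1)
step 8: fire t1:  (P0=15, P1=2, P2=4, P3=3, P4=7, P5=1) → (P0=17, P1=2, P2=4, P3=3, P4=7, P5=1)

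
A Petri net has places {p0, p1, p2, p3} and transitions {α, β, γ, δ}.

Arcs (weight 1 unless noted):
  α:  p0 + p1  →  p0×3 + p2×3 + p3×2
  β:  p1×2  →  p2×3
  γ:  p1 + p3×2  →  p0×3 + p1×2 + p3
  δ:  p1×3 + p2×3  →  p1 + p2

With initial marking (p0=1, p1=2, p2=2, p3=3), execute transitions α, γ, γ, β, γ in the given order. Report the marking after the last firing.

step 1: fire α:  (p0=1, p1=2, p2=2, p3=3) → (p0=3, p1=1, p2=5, p3=5)
step 2: fire γ:  (p0=3, p1=1, p2=5, p3=5) → (p0=6, p1=2, p2=5, p3=4)
step 3: fire γ:  (p0=6, p1=2, p2=5, p3=4) → (p0=9, p1=3, p2=5, p3=3)
step 4: fire β:  (p0=9, p1=3, p2=5, p3=3) → (p0=9, p1=1, p2=8, p3=3)
step 5: fire γ:  (p0=9, p1=1, p2=8, p3=3) → (p0=12, p1=2, p2=8, p3=2)

(p0=12, p1=2, p2=8, p3=2)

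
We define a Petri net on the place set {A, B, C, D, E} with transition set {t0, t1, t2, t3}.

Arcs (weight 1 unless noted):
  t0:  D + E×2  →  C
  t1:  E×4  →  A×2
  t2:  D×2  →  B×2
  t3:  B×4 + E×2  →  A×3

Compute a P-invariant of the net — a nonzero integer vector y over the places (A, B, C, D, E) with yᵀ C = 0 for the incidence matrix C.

Incidence matrix C (rows=places, cols=transitions):
       t0   t1   t2   t3
    A   0    2    0    3
    B   0    0    2   -4
    C   1    0    0    0
    D  -1    0   -2    0
    E  -2   -4    0   -2

Candidate y = [2, 1, 3, 1, 1]; check y·C column-wise:
  col t0: 2·0 + 1·0 + 3·1 + 1·-1 + 1·-2 = 0
  col t1: 2·2 + 1·0 + 3·0 + 1·0 + 1·-4 = 0
  col t2: 2·0 + 1·2 + 3·0 + 1·-2 + 1·0 = 0
  col t3: 2·3 + 1·-4 + 3·0 + 1·0 + 1·-2 = 0

y = (A:2, B:1, C:3, D:1, E:1)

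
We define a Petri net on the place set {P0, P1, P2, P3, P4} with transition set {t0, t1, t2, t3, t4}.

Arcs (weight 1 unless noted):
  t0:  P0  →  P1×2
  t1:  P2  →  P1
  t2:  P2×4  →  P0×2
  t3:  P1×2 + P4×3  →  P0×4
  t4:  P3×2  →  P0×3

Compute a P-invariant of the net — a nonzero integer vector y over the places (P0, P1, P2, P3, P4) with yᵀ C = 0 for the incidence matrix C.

y = (P0:2, P1:1, P2:1, P3:3, P4:2)

Incidence matrix C (rows=places, cols=transitions):
       t0   t1   t2   t3   t4
   P0  -1    0    2    4    3
   P1   2    1    0   -2    0
   P2   0   -1   -4    0    0
   P3   0    0    0    0   -2
   P4   0    0    0   -3    0

Candidate y = [2, 1, 1, 3, 2]; check y·C column-wise:
  col t0: 2·-1 + 1·2 + 1·0 + 3·0 + 2·0 = 0
  col t1: 2·0 + 1·1 + 1·-1 + 3·0 + 2·0 = 0
  col t2: 2·2 + 1·0 + 1·-4 + 3·0 + 2·0 = 0
  col t3: 2·4 + 1·-2 + 1·0 + 3·0 + 2·-3 = 0
  col t4: 2·3 + 1·0 + 1·0 + 3·-2 + 2·0 = 0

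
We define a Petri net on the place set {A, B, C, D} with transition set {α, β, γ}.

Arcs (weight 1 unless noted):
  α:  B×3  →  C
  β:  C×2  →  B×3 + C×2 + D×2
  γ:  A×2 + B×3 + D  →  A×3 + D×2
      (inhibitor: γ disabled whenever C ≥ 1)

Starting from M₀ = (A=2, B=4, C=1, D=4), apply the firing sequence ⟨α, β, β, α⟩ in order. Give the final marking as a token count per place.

(A=2, B=4, C=3, D=8)

step 1: fire α:  (A=2, B=4, C=1, D=4) → (A=2, B=1, C=2, D=4)
step 2: fire β:  (A=2, B=1, C=2, D=4) → (A=2, B=4, C=2, D=6)
step 3: fire β:  (A=2, B=4, C=2, D=6) → (A=2, B=7, C=2, D=8)
step 4: fire α:  (A=2, B=7, C=2, D=8) → (A=2, B=4, C=3, D=8)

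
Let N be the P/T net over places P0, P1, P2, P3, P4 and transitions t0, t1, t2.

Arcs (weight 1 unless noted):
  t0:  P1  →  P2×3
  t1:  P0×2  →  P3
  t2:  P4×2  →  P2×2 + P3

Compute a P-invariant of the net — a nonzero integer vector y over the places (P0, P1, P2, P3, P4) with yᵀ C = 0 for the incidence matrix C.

y = (P0:1, P1:-3, P2:-1, P3:2, P4:0)

Incidence matrix C (rows=places, cols=transitions):
       t0   t1   t2
   P0   0   -2    0
   P1  -1    0    0
   P2   3    0    2
   P3   0    1    1
   P4   0    0   -2

Candidate y = [1, -3, -1, 2, 0]; check y·C column-wise:
  col t0: 1·0 + -3·-1 + -1·3 + 2·0 = 0
  col t1: 1·-2 + -3·0 + -1·0 + 2·1 = 0
  col t2: 1·0 + -3·0 + -1·2 + 2·1 + 0·-2 = 0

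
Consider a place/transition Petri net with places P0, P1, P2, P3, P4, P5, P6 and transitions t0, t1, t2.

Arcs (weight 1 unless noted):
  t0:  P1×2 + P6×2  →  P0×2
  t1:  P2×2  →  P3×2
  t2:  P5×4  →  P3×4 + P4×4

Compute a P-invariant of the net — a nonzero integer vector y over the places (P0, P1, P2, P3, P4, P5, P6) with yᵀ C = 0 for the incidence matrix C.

y = (P0:1, P1:1, P2:0, P3:0, P4:0, P5:0, P6:0)

Incidence matrix C (rows=places, cols=transitions):
       t0   t1   t2
   P0   2    0    0
   P1  -2    0    0
   P2   0   -2    0
   P3   0    2    4
   P4   0    0    4
   P5   0    0   -4
   P6  -2    0    0

Candidate y = [1, 1, 0, 0, 0, 0, 0]; check y·C column-wise:
  col t0: 1·2 + 1·-2 + 0·-2 = 0
  col t1: 1·0 + 1·0 + 0·-2 + 0·2 = 0
  col t2: 1·0 + 1·0 + 0·4 + 0·4 + 0·-4 = 0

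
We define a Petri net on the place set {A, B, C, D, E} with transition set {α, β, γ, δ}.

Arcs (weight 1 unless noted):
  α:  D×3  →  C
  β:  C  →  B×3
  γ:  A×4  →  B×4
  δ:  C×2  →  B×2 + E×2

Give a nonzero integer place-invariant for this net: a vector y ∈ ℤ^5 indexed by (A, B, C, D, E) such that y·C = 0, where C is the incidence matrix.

Incidence matrix C (rows=places, cols=transitions):
        α    β    γ    δ
    A   0    0   -4    0
    B   0    3    4    2
    C   1   -1    0   -2
    D  -3    0    0    0
    E   0    0    0    2

Candidate y = [1, 1, 3, 1, 2]; check y·C column-wise:
  col α: 1·0 + 1·0 + 3·1 + 1·-3 + 2·0 = 0
  col β: 1·0 + 1·3 + 3·-1 + 1·0 + 2·0 = 0
  col γ: 1·-4 + 1·4 + 3·0 + 1·0 + 2·0 = 0
  col δ: 1·0 + 1·2 + 3·-2 + 1·0 + 2·2 = 0

y = (A:1, B:1, C:3, D:1, E:2)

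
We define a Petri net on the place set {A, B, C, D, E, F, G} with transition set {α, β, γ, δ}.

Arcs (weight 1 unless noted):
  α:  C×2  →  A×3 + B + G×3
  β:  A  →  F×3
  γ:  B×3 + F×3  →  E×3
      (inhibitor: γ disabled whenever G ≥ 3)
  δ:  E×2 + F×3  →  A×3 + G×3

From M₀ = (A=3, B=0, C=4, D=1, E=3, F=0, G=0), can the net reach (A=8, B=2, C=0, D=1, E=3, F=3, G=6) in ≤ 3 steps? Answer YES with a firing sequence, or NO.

step 1: fire α:  (A=3, B=0, C=4, D=1, E=3, F=0, G=0) → (A=6, B=1, C=2, D=1, E=3, F=0, G=3)
step 2: fire α:  (A=6, B=1, C=2, D=1, E=3, F=0, G=3) → (A=9, B=2, C=0, D=1, E=3, F=0, G=6)
step 3: fire β:  (A=9, B=2, C=0, D=1, E=3, F=0, G=6) → (A=8, B=2, C=0, D=1, E=3, F=3, G=6)

YES — reachable via ⟨α, α, β⟩ (3 firings)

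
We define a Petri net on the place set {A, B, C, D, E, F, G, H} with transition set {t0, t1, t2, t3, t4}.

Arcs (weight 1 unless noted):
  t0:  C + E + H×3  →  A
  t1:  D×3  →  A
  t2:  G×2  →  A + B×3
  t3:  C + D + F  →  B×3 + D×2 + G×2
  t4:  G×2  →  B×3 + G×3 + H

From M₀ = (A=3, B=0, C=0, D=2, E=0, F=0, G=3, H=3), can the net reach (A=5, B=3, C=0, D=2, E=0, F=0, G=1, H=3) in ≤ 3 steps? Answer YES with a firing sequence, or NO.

depth 0: 1 marking
depth 1: 3 markings reached so far
depth 2: 5 markings reached so far
depth 3: 8 markings reached so far
target is not among the 8 markings reachable within 3 steps

NO — not reachable within 3 firings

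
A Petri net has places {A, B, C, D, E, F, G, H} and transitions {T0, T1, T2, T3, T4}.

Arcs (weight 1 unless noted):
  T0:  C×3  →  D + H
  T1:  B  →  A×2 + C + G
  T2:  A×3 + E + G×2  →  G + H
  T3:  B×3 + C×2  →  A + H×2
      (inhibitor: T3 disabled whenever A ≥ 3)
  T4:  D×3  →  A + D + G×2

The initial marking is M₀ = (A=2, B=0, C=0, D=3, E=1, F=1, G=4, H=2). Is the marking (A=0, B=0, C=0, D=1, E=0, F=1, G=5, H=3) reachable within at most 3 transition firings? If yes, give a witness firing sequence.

YES — reachable via ⟨T4, T2⟩ (2 firings)

step 1: fire T4:  (A=2, B=0, C=0, D=3, E=1, F=1, G=4, H=2) → (A=3, B=0, C=0, D=1, E=1, F=1, G=6, H=2)
step 2: fire T2:  (A=3, B=0, C=0, D=1, E=1, F=1, G=6, H=2) → (A=0, B=0, C=0, D=1, E=0, F=1, G=5, H=3)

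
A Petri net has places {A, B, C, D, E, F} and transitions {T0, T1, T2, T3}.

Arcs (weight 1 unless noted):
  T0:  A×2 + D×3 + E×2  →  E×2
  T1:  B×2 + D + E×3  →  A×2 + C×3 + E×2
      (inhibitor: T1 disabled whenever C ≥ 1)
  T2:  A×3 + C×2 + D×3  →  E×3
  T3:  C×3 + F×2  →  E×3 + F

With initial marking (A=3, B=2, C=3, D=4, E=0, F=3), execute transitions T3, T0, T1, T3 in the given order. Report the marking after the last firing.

(A=3, B=0, C=0, D=0, E=5, F=1)

step 1: fire T3:  (A=3, B=2, C=3, D=4, E=0, F=3) → (A=3, B=2, C=0, D=4, E=3, F=2)
step 2: fire T0:  (A=3, B=2, C=0, D=4, E=3, F=2) → (A=1, B=2, C=0, D=1, E=3, F=2)
step 3: fire T1:  (A=1, B=2, C=0, D=1, E=3, F=2) → (A=3, B=0, C=3, D=0, E=2, F=2)
step 4: fire T3:  (A=3, B=0, C=3, D=0, E=2, F=2) → (A=3, B=0, C=0, D=0, E=5, F=1)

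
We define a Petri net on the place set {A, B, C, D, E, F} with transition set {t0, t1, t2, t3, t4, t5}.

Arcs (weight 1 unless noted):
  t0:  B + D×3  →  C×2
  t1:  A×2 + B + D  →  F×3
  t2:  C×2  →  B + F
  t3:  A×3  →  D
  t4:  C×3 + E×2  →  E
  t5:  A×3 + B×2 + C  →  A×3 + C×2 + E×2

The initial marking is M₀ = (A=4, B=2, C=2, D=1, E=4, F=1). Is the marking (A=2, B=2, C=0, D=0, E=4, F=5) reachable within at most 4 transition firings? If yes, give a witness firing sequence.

step 1: fire t1:  (A=4, B=2, C=2, D=1, E=4, F=1) → (A=2, B=1, C=2, D=0, E=4, F=4)
step 2: fire t2:  (A=2, B=1, C=2, D=0, E=4, F=4) → (A=2, B=2, C=0, D=0, E=4, F=5)

YES — reachable via ⟨t1, t2⟩ (2 firings)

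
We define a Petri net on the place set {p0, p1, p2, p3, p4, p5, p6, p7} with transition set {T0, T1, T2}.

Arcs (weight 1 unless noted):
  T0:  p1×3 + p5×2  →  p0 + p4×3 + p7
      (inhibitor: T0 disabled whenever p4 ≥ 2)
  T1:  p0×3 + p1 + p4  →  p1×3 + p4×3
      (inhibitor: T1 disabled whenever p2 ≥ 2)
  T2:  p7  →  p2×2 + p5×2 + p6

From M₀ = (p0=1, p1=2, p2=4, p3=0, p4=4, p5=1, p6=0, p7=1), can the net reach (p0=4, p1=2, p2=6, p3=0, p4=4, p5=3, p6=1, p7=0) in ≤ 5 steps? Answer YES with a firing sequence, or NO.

depth 0: 1 marking
depth 1: 2 markings reached so far
depth 2: 2 markings reached so far
(frontier empty at depth 2; search complete)
target is not among the 2 markings reachable within 5 steps

NO — not reachable within 5 firings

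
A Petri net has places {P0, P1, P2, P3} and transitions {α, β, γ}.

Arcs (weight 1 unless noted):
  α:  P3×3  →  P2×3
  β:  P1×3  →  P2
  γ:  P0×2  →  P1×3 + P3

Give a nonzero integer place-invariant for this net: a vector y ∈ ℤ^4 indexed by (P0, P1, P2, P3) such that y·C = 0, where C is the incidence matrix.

y = (P0:3, P1:1, P2:3, P3:3)

Incidence matrix C (rows=places, cols=transitions):
        α    β    γ
   P0   0    0   -2
   P1   0   -3    3
   P2   3    1    0
   P3  -3    0    1

Candidate y = [3, 1, 3, 3]; check y·C column-wise:
  col α: 3·0 + 1·0 + 3·3 + 3·-3 = 0
  col β: 3·0 + 1·-3 + 3·1 + 3·0 = 0
  col γ: 3·-2 + 1·3 + 3·0 + 3·1 = 0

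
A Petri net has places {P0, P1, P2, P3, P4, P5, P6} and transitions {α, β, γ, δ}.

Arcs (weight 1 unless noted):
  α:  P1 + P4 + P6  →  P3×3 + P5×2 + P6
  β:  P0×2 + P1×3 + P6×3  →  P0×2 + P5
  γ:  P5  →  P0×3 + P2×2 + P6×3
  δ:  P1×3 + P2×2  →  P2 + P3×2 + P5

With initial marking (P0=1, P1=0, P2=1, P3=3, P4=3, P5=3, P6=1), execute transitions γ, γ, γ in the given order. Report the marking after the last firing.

step 1: fire γ:  (P0=1, P1=0, P2=1, P3=3, P4=3, P5=3, P6=1) → (P0=4, P1=0, P2=3, P3=3, P4=3, P5=2, P6=4)
step 2: fire γ:  (P0=4, P1=0, P2=3, P3=3, P4=3, P5=2, P6=4) → (P0=7, P1=0, P2=5, P3=3, P4=3, P5=1, P6=7)
step 3: fire γ:  (P0=7, P1=0, P2=5, P3=3, P4=3, P5=1, P6=7) → (P0=10, P1=0, P2=7, P3=3, P4=3, P5=0, P6=10)

(P0=10, P1=0, P2=7, P3=3, P4=3, P5=0, P6=10)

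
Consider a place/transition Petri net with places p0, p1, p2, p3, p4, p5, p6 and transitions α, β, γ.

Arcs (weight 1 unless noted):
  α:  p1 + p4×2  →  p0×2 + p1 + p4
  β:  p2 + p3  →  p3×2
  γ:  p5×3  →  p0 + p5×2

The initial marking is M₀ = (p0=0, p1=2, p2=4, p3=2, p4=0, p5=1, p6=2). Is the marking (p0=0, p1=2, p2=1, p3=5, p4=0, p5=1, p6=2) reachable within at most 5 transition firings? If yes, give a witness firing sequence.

step 1: fire β:  (p0=0, p1=2, p2=4, p3=2, p4=0, p5=1, p6=2) → (p0=0, p1=2, p2=3, p3=3, p4=0, p5=1, p6=2)
step 2: fire β:  (p0=0, p1=2, p2=3, p3=3, p4=0, p5=1, p6=2) → (p0=0, p1=2, p2=2, p3=4, p4=0, p5=1, p6=2)
step 3: fire β:  (p0=0, p1=2, p2=2, p3=4, p4=0, p5=1, p6=2) → (p0=0, p1=2, p2=1, p3=5, p4=0, p5=1, p6=2)

YES — reachable via ⟨β, β, β⟩ (3 firings)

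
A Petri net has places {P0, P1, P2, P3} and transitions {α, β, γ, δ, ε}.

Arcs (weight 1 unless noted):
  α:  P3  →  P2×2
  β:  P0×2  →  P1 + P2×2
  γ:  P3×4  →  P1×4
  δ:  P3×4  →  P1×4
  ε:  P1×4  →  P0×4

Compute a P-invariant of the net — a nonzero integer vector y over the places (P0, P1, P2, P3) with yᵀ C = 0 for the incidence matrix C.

y = (P0:2, P1:2, P2:1, P3:2)

Incidence matrix C (rows=places, cols=transitions):
        α    β    γ    δ    ε
   P0   0   -2    0    0    4
   P1   0    1    4    4   -4
   P2   2    2    0    0    0
   P3  -1    0   -4   -4    0

Candidate y = [2, 2, 1, 2]; check y·C column-wise:
  col α: 2·0 + 2·0 + 1·2 + 2·-1 = 0
  col β: 2·-2 + 2·1 + 1·2 + 2·0 = 0
  col γ: 2·0 + 2·4 + 1·0 + 2·-4 = 0
  col δ: 2·0 + 2·4 + 1·0 + 2·-4 = 0
  col ε: 2·4 + 2·-4 + 1·0 + 2·0 = 0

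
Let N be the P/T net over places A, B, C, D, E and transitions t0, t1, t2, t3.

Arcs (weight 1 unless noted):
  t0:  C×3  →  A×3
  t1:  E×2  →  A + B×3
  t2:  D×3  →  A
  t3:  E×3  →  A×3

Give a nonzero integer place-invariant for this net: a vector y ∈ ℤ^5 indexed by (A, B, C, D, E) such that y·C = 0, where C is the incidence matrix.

y = (A:3, B:1, C:3, D:1, E:3)

Incidence matrix C (rows=places, cols=transitions):
       t0   t1   t2   t3
    A   3    1    1    3
    B   0    3    0    0
    C  -3    0    0    0
    D   0    0   -3    0
    E   0   -2    0   -3

Candidate y = [3, 1, 3, 1, 3]; check y·C column-wise:
  col t0: 3·3 + 1·0 + 3·-3 + 1·0 + 3·0 = 0
  col t1: 3·1 + 1·3 + 3·0 + 1·0 + 3·-2 = 0
  col t2: 3·1 + 1·0 + 3·0 + 1·-3 + 3·0 = 0
  col t3: 3·3 + 1·0 + 3·0 + 1·0 + 3·-3 = 0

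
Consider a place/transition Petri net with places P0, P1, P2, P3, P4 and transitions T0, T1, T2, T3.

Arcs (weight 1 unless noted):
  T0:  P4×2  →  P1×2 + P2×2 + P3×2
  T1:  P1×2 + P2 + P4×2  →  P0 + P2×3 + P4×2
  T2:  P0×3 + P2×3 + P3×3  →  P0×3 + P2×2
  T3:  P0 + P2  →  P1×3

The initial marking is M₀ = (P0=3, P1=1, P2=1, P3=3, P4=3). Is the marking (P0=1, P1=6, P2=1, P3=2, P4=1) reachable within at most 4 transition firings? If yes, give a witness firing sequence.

depth 0: 1 marking
depth 1: 3 markings reached so far
depth 2: 5 markings reached so far
depth 3: 7 markings reached so far
depth 4: 9 markings reached so far
target is not among the 9 markings reachable within 4 steps

NO — not reachable within 4 firings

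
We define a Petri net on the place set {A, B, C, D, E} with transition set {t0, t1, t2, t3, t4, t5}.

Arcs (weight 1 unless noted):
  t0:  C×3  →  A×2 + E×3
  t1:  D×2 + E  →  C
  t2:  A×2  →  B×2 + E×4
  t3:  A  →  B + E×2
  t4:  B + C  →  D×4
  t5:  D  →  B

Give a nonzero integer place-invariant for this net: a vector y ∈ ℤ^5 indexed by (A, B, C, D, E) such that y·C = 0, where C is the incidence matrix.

Incidence matrix C (rows=places, cols=transitions):
       t0   t1   t2   t3   t4   t5
    A   2    0   -2   -1    0    0
    B   0    0    2    1   -1    1
    C  -3    1    0    0   -1    0
    D   0   -2    0    0    4   -1
    E   3   -1    4    2    0    0

Candidate y = [3, 1, 3, 1, 1]; check y·C column-wise:
  col t0: 3·2 + 1·0 + 3·-3 + 1·0 + 1·3 = 0
  col t1: 3·0 + 1·0 + 3·1 + 1·-2 + 1·-1 = 0
  col t2: 3·-2 + 1·2 + 3·0 + 1·0 + 1·4 = 0
  col t3: 3·-1 + 1·1 + 3·0 + 1·0 + 1·2 = 0
  col t4: 3·0 + 1·-1 + 3·-1 + 1·4 + 1·0 = 0
  col t5: 3·0 + 1·1 + 3·0 + 1·-1 + 1·0 = 0

y = (A:3, B:1, C:3, D:1, E:1)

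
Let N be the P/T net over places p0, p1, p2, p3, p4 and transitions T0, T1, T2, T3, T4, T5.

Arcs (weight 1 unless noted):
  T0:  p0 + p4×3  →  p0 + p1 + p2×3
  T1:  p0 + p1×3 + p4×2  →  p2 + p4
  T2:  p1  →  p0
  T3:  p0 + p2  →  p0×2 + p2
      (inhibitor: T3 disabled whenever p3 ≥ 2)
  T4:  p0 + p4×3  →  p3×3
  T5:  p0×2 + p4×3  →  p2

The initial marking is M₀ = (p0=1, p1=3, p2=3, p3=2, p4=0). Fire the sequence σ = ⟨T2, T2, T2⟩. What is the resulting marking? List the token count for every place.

(p0=4, p1=0, p2=3, p3=2, p4=0)

step 1: fire T2:  (p0=1, p1=3, p2=3, p3=2, p4=0) → (p0=2, p1=2, p2=3, p3=2, p4=0)
step 2: fire T2:  (p0=2, p1=2, p2=3, p3=2, p4=0) → (p0=3, p1=1, p2=3, p3=2, p4=0)
step 3: fire T2:  (p0=3, p1=1, p2=3, p3=2, p4=0) → (p0=4, p1=0, p2=3, p3=2, p4=0)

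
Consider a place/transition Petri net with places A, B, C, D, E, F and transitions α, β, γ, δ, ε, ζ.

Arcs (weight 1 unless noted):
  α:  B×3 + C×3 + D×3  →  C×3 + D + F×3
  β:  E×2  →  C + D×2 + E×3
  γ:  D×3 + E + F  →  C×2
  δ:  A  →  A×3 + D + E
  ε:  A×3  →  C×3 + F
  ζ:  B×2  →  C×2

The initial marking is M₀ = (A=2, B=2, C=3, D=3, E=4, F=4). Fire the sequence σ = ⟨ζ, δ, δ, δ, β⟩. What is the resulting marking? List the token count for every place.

(A=8, B=0, C=6, D=8, E=8, F=4)

step 1: fire ζ:  (A=2, B=2, C=3, D=3, E=4, F=4) → (A=2, B=0, C=5, D=3, E=4, F=4)
step 2: fire δ:  (A=2, B=0, C=5, D=3, E=4, F=4) → (A=4, B=0, C=5, D=4, E=5, F=4)
step 3: fire δ:  (A=4, B=0, C=5, D=4, E=5, F=4) → (A=6, B=0, C=5, D=5, E=6, F=4)
step 4: fire δ:  (A=6, B=0, C=5, D=5, E=6, F=4) → (A=8, B=0, C=5, D=6, E=7, F=4)
step 5: fire β:  (A=8, B=0, C=5, D=6, E=7, F=4) → (A=8, B=0, C=6, D=8, E=8, F=4)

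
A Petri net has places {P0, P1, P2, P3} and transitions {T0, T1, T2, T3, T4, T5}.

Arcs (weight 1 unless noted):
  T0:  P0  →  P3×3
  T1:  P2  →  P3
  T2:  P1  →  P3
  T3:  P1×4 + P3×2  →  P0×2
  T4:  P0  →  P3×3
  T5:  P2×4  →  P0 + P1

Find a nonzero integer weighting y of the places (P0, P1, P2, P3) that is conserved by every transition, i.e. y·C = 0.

y = (P0:3, P1:1, P2:1, P3:1)

Incidence matrix C (rows=places, cols=transitions):
       T0   T1   T2   T3   T4   T5
   P0  -1    0    0    2   -1    1
   P1   0    0   -1   -4    0    1
   P2   0   -1    0    0    0   -4
   P3   3    1    1   -2    3    0

Candidate y = [3, 1, 1, 1]; check y·C column-wise:
  col T0: 3·-1 + 1·0 + 1·0 + 1·3 = 0
  col T1: 3·0 + 1·0 + 1·-1 + 1·1 = 0
  col T2: 3·0 + 1·-1 + 1·0 + 1·1 = 0
  col T3: 3·2 + 1·-4 + 1·0 + 1·-2 = 0
  col T4: 3·-1 + 1·0 + 1·0 + 1·3 = 0
  col T5: 3·1 + 1·1 + 1·-4 + 1·0 = 0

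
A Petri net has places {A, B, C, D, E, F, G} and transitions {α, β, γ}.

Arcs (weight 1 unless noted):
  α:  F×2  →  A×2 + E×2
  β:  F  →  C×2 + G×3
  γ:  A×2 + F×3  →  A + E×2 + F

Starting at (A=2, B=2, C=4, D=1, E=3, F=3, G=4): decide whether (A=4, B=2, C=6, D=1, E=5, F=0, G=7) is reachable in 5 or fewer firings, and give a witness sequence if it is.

YES — reachable via ⟨α, β⟩ (2 firings)

step 1: fire α:  (A=2, B=2, C=4, D=1, E=3, F=3, G=4) → (A=4, B=2, C=4, D=1, E=5, F=1, G=4)
step 2: fire β:  (A=4, B=2, C=4, D=1, E=5, F=1, G=4) → (A=4, B=2, C=6, D=1, E=5, F=0, G=7)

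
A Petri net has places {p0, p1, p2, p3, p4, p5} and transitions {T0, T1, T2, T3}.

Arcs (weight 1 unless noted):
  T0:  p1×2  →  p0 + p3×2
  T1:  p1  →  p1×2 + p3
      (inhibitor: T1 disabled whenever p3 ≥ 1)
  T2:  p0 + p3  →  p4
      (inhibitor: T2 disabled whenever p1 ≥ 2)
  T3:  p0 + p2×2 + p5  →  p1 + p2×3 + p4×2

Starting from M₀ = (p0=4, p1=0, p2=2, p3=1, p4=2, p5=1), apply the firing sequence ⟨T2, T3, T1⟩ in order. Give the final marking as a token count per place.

(p0=2, p1=2, p2=3, p3=1, p4=5, p5=0)

step 1: fire T2:  (p0=4, p1=0, p2=2, p3=1, p4=2, p5=1) → (p0=3, p1=0, p2=2, p3=0, p4=3, p5=1)
step 2: fire T3:  (p0=3, p1=0, p2=2, p3=0, p4=3, p5=1) → (p0=2, p1=1, p2=3, p3=0, p4=5, p5=0)
step 3: fire T1:  (p0=2, p1=1, p2=3, p3=0, p4=5, p5=0) → (p0=2, p1=2, p2=3, p3=1, p4=5, p5=0)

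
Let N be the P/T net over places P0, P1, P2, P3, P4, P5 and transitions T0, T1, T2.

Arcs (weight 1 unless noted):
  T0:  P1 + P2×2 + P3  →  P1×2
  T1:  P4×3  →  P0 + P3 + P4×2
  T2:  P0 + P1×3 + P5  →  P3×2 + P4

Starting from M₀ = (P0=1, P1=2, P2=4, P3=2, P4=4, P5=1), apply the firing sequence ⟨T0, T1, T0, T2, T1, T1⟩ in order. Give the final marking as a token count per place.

(P0=3, P1=1, P2=0, P3=5, P4=2, P5=0)

step 1: fire T0:  (P0=1, P1=2, P2=4, P3=2, P4=4, P5=1) → (P0=1, P1=3, P2=2, P3=1, P4=4, P5=1)
step 2: fire T1:  (P0=1, P1=3, P2=2, P3=1, P4=4, P5=1) → (P0=2, P1=3, P2=2, P3=2, P4=3, P5=1)
step 3: fire T0:  (P0=2, P1=3, P2=2, P3=2, P4=3, P5=1) → (P0=2, P1=4, P2=0, P3=1, P4=3, P5=1)
step 4: fire T2:  (P0=2, P1=4, P2=0, P3=1, P4=3, P5=1) → (P0=1, P1=1, P2=0, P3=3, P4=4, P5=0)
step 5: fire T1:  (P0=1, P1=1, P2=0, P3=3, P4=4, P5=0) → (P0=2, P1=1, P2=0, P3=4, P4=3, P5=0)
step 6: fire T1:  (P0=2, P1=1, P2=0, P3=4, P4=3, P5=0) → (P0=3, P1=1, P2=0, P3=5, P4=2, P5=0)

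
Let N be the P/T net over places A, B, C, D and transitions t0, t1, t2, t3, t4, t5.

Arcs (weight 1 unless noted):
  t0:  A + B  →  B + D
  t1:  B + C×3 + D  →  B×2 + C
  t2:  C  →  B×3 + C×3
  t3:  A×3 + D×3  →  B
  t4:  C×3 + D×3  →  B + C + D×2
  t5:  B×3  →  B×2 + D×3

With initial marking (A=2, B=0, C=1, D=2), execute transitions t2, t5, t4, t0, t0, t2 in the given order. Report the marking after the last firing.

(A=0, B=6, C=3, D=6)

step 1: fire t2:  (A=2, B=0, C=1, D=2) → (A=2, B=3, C=3, D=2)
step 2: fire t5:  (A=2, B=3, C=3, D=2) → (A=2, B=2, C=3, D=5)
step 3: fire t4:  (A=2, B=2, C=3, D=5) → (A=2, B=3, C=1, D=4)
step 4: fire t0:  (A=2, B=3, C=1, D=4) → (A=1, B=3, C=1, D=5)
step 5: fire t0:  (A=1, B=3, C=1, D=5) → (A=0, B=3, C=1, D=6)
step 6: fire t2:  (A=0, B=3, C=1, D=6) → (A=0, B=6, C=3, D=6)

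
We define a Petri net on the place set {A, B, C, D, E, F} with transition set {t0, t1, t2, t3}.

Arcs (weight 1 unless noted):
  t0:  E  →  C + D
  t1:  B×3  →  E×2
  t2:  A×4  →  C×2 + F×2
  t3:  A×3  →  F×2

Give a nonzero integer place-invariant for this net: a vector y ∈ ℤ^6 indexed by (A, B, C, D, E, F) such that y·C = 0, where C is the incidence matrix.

y = (A:0, B:2, C:0, D:3, E:3, F:0)

Incidence matrix C (rows=places, cols=transitions):
       t0   t1   t2   t3
    A   0    0   -4   -3
    B   0   -3    0    0
    C   1    0    2    0
    D   1    0    0    0
    E  -1    2    0    0
    F   0    0    2    2

Candidate y = [0, 2, 0, 3, 3, 0]; check y·C column-wise:
  col t0: 2·0 + 0·1 + 3·1 + 3·-1 = 0
  col t1: 2·-3 + 3·0 + 3·2 = 0
  col t2: 0·-4 + 2·0 + 0·2 + 3·0 + 3·0 + 0·2 = 0
  col t3: 0·-3 + 2·0 + 3·0 + 3·0 + 0·2 = 0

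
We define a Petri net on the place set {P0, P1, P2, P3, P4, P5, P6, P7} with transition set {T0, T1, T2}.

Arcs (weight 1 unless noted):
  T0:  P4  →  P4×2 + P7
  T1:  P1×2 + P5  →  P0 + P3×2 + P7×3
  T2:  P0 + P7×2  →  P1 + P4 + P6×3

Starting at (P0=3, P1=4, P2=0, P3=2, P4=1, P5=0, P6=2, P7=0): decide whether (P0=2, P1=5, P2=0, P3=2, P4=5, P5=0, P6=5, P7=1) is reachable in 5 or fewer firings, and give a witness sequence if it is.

YES — reachable via ⟨T0, T0, T0, T2⟩ (4 firings)

step 1: fire T0:  (P0=3, P1=4, P2=0, P3=2, P4=1, P5=0, P6=2, P7=0) → (P0=3, P1=4, P2=0, P3=2, P4=2, P5=0, P6=2, P7=1)
step 2: fire T0:  (P0=3, P1=4, P2=0, P3=2, P4=2, P5=0, P6=2, P7=1) → (P0=3, P1=4, P2=0, P3=2, P4=3, P5=0, P6=2, P7=2)
step 3: fire T0:  (P0=3, P1=4, P2=0, P3=2, P4=3, P5=0, P6=2, P7=2) → (P0=3, P1=4, P2=0, P3=2, P4=4, P5=0, P6=2, P7=3)
step 4: fire T2:  (P0=3, P1=4, P2=0, P3=2, P4=4, P5=0, P6=2, P7=3) → (P0=2, P1=5, P2=0, P3=2, P4=5, P5=0, P6=5, P7=1)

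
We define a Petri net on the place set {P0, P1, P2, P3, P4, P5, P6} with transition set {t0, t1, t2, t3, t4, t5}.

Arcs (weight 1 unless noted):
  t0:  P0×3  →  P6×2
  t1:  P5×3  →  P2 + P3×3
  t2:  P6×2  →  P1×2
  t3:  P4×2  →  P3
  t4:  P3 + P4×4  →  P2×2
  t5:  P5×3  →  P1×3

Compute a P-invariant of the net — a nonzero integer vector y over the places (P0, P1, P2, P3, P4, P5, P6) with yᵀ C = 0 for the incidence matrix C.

y = (P0:2, P1:3, P2:3, P3:2, P4:1, P5:3, P6:3)

Incidence matrix C (rows=places, cols=transitions):
       t0   t1   t2   t3   t4   t5
   P0  -3    0    0    0    0    0
   P1   0    0    2    0    0    3
   P2   0    1    0    0    2    0
   P3   0    3    0    1   -1    0
   P4   0    0    0   -2   -4    0
   P5   0   -3    0    0    0   -3
   P6   2    0   -2    0    0    0

Candidate y = [2, 3, 3, 2, 1, 3, 3]; check y·C column-wise:
  col t0: 2·-3 + 3·0 + 3·0 + 2·0 + 1·0 + 3·0 + 3·2 = 0
  col t1: 2·0 + 3·0 + 3·1 + 2·3 + 1·0 + 3·-3 + 3·0 = 0
  col t2: 2·0 + 3·2 + 3·0 + 2·0 + 1·0 + 3·0 + 3·-2 = 0
  col t3: 2·0 + 3·0 + 3·0 + 2·1 + 1·-2 + 3·0 + 3·0 = 0
  col t4: 2·0 + 3·0 + 3·2 + 2·-1 + 1·-4 + 3·0 + 3·0 = 0
  col t5: 2·0 + 3·3 + 3·0 + 2·0 + 1·0 + 3·-3 + 3·0 = 0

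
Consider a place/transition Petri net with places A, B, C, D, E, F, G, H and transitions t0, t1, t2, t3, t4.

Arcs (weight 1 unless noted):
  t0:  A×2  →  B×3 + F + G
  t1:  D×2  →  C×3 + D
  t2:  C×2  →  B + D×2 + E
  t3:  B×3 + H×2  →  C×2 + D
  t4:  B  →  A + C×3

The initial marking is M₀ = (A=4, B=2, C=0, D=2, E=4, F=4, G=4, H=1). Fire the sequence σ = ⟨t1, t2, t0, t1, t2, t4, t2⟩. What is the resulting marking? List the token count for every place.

(A=3, B=7, C=3, D=6, E=7, F=5, G=5, H=1)

step 1: fire t1:  (A=4, B=2, C=0, D=2, E=4, F=4, G=4, H=1) → (A=4, B=2, C=3, D=1, E=4, F=4, G=4, H=1)
step 2: fire t2:  (A=4, B=2, C=3, D=1, E=4, F=4, G=4, H=1) → (A=4, B=3, C=1, D=3, E=5, F=4, G=4, H=1)
step 3: fire t0:  (A=4, B=3, C=1, D=3, E=5, F=4, G=4, H=1) → (A=2, B=6, C=1, D=3, E=5, F=5, G=5, H=1)
step 4: fire t1:  (A=2, B=6, C=1, D=3, E=5, F=5, G=5, H=1) → (A=2, B=6, C=4, D=2, E=5, F=5, G=5, H=1)
step 5: fire t2:  (A=2, B=6, C=4, D=2, E=5, F=5, G=5, H=1) → (A=2, B=7, C=2, D=4, E=6, F=5, G=5, H=1)
step 6: fire t4:  (A=2, B=7, C=2, D=4, E=6, F=5, G=5, H=1) → (A=3, B=6, C=5, D=4, E=6, F=5, G=5, H=1)
step 7: fire t2:  (A=3, B=6, C=5, D=4, E=6, F=5, G=5, H=1) → (A=3, B=7, C=3, D=6, E=7, F=5, G=5, H=1)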